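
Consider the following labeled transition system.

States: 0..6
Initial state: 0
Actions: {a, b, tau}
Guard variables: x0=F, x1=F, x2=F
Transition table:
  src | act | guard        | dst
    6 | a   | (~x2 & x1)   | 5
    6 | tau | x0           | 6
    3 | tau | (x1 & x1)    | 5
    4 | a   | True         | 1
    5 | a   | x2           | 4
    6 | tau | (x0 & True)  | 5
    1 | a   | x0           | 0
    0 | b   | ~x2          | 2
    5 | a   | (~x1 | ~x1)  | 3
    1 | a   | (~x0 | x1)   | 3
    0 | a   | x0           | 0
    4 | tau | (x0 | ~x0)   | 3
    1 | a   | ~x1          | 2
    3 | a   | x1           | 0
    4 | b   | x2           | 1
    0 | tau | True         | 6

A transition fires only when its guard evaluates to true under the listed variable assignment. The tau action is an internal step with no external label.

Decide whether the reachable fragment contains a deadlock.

Reachable = {0,2,6}
  0: b→2  tau→6  [2 out]
  2: ∅  [STUCK]
  6: ∅  [STUCK]
trace reaching 2: b

Answer: DEADLOCK at state 2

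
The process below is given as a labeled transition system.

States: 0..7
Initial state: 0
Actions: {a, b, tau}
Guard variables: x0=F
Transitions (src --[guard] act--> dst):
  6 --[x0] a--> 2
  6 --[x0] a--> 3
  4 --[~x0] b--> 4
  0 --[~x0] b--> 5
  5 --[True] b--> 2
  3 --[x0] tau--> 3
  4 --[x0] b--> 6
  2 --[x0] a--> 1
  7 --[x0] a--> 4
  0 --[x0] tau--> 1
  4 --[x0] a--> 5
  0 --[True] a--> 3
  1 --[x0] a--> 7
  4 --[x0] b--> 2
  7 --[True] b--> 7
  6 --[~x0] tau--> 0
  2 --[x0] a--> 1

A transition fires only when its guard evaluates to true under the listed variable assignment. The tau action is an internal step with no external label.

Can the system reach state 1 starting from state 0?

6 transition(s) survive guard evaluation.
Layer 0: {0}
Layer 1: {3,5}  total {0,3,5}
Layer 2: {2}  total {0,2,3,5}
Reachable = {0,2,3,5}

Answer: UNREACHABLE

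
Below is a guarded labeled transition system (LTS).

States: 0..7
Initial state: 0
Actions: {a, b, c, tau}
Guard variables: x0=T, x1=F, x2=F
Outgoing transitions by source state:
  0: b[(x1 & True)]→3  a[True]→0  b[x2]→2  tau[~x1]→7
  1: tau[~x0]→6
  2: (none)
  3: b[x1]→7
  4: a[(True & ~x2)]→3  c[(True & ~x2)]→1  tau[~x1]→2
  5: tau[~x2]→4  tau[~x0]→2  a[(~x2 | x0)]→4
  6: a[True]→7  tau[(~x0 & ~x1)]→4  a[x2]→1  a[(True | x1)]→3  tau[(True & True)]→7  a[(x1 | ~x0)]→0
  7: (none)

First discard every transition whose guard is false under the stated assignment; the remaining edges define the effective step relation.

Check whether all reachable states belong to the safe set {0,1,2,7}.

Answer: INVARIANT HOLDS

Trace:
Allowed set {0,1,2,7}
Reachable = {0,7}
  0: ✓
  7: ✓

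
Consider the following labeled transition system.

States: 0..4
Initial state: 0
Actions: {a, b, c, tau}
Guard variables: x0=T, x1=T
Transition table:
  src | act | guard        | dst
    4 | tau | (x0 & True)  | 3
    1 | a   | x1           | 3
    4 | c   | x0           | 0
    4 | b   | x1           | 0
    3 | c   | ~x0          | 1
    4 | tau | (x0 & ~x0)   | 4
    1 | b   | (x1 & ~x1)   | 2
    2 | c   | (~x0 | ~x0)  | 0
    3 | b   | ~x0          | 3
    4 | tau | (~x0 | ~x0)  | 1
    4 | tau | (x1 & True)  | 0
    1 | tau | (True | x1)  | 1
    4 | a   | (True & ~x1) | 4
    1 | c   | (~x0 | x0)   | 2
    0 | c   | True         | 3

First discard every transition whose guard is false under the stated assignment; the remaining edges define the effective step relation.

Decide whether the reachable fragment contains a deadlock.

Reach set: {0,3}
  0: c→3  [1 exit(s)]
  3: ∅  [STUCK]
witness 3: c

Answer: DEADLOCK at state 3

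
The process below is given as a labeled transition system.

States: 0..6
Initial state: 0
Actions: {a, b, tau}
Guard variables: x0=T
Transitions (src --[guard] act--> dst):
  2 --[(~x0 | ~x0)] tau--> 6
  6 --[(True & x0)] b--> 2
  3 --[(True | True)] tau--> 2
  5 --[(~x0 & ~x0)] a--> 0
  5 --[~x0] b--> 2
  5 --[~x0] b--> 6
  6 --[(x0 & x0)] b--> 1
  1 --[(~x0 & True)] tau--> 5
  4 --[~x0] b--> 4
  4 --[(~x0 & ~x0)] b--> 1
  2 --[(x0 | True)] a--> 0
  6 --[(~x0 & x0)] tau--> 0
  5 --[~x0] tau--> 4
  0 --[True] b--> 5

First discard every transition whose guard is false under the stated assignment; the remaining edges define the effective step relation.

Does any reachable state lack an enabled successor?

Answer: DEADLOCK at state 5

Working:
Reachable = {0,5}
  0: b→5  [1 out]
  5: ∅  [STUCK]
trace reaching 5: b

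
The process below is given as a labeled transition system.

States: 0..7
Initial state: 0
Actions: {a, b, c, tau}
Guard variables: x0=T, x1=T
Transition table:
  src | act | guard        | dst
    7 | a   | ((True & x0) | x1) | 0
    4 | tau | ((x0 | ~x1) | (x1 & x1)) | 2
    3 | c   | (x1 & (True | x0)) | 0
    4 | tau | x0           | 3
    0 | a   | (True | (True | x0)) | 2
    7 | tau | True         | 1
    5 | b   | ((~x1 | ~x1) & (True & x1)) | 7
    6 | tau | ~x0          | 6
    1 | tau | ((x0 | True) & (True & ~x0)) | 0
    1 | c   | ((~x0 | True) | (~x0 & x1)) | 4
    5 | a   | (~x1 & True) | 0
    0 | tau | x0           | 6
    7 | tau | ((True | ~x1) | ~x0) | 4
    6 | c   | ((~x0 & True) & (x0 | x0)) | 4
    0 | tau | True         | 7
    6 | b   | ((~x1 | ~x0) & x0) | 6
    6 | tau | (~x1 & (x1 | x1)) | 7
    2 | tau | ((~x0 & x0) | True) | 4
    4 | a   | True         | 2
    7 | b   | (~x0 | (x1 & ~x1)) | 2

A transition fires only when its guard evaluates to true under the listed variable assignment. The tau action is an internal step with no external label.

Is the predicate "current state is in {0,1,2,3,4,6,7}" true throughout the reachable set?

Answer: INVARIANT HOLDS

Trace:
Inv-set: {0,1,2,3,4,6,7}
R = {0,1,2,3,4,6,7}
  0: ✓
  1: ✓
  2: ✓
  3: ✓
  4: ✓
  6: ✓
  7: ✓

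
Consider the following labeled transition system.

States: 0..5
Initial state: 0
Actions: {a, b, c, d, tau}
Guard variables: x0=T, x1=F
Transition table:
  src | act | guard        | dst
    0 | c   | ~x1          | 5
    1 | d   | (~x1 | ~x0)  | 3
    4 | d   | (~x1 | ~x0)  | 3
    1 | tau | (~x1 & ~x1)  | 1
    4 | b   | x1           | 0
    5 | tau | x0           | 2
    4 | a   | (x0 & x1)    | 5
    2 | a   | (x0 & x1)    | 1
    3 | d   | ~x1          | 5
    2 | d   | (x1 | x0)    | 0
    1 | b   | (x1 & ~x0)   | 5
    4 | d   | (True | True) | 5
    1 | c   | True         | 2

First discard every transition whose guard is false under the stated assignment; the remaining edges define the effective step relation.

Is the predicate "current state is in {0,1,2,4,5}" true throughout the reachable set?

Allowed set {0,1,2,4,5}
R = {0,2,5}
  0: safe
  2: safe
  5: safe

Answer: INVARIANT HOLDS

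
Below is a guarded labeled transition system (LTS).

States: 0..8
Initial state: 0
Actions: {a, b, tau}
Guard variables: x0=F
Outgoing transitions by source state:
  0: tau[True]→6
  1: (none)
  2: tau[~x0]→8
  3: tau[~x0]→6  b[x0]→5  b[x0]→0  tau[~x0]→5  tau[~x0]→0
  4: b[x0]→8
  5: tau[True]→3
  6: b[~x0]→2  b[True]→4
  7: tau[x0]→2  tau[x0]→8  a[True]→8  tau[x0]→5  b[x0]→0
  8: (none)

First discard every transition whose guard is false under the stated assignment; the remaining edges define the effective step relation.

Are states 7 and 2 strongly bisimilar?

Bisimulation quotient by refinement:
  P[0] = {{0,1,2,3,4,5,6,7,8}}
  P[1] = {{0,2,3,5},{1,4,8},{6},{7}}
  P[2] = {{0},{1,4,8},{2},{3},{5},{6},{7}}
stable after 3 split(s): 7 block(s)
[7]={7}  [2]={2}

Answer: NOT BISIMILAR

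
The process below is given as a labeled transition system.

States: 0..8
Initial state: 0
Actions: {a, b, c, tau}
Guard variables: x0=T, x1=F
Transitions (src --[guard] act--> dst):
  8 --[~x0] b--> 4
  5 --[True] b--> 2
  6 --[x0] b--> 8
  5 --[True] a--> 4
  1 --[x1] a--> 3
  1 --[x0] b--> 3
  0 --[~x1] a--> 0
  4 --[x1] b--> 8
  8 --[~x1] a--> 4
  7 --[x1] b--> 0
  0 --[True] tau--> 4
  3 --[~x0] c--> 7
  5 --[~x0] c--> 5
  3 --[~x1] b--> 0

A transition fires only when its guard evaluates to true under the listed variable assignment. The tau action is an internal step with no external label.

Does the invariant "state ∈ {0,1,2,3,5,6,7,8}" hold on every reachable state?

Answer: INVARIANT VIOLATED at state 4

Trace:
Inv-set: {0,1,2,3,5,6,7,8}
Reach set: {0,4}
  0: ✓
  4: VIOLATES
witness against invariant: tau → 4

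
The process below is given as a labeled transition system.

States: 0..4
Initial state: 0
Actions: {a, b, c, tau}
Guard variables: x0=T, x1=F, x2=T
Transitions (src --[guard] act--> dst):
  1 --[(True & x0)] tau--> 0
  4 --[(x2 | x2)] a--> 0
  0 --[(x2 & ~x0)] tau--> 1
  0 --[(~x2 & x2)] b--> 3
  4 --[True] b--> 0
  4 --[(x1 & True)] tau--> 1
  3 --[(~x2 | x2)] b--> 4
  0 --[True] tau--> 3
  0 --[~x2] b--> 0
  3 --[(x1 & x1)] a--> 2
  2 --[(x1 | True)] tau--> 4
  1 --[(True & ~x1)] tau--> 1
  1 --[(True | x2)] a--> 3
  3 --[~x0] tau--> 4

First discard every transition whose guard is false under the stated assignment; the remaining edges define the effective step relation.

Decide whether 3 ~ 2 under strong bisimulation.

Compute ~ classes (split until stable):
  P[0] = {{0,1,2,3,4}}
  P[1] = {{0,2},{1},{3},{4}}
  P[2] = {{0},{1},{2},{3},{4}}
Fixed point at round 3; 5 class(es).
[3]={3}  [2]={2}

Answer: NOT BISIMILAR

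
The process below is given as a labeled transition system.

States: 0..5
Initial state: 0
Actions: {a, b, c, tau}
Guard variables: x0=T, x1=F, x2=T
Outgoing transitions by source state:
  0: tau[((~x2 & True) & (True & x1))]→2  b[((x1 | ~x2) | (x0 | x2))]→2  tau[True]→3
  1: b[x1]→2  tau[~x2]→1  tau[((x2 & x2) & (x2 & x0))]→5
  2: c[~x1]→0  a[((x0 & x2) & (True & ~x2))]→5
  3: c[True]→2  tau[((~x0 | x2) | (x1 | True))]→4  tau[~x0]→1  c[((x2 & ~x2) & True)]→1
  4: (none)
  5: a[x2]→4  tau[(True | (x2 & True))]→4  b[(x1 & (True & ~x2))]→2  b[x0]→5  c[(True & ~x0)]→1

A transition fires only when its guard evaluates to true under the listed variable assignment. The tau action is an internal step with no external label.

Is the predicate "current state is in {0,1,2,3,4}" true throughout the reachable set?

Answer: INVARIANT HOLDS

Trace:
Safe = {0,1,2,3,4}
Reach set: {0,2,3,4}
  0: safe
  2: safe
  3: safe
  4: safe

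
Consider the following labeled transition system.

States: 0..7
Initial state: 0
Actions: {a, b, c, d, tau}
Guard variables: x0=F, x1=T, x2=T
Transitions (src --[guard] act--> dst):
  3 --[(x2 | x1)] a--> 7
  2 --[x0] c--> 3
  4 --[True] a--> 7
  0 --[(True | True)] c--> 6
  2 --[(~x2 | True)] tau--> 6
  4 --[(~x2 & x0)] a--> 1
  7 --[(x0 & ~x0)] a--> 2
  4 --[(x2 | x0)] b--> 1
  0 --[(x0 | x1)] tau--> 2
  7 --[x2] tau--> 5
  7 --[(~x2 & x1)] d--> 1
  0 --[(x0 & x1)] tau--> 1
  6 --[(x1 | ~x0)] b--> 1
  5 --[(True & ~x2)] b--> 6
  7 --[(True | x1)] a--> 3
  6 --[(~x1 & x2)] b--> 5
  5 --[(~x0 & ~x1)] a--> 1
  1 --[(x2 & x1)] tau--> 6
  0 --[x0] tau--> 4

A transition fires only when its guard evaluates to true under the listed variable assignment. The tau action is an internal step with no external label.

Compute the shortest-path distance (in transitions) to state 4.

Answer: UNREACHABLE

Trace:
BFS to 4:
  L0 = {0}
  L1 = {2,6}
  L2 = {1}
4 never appears.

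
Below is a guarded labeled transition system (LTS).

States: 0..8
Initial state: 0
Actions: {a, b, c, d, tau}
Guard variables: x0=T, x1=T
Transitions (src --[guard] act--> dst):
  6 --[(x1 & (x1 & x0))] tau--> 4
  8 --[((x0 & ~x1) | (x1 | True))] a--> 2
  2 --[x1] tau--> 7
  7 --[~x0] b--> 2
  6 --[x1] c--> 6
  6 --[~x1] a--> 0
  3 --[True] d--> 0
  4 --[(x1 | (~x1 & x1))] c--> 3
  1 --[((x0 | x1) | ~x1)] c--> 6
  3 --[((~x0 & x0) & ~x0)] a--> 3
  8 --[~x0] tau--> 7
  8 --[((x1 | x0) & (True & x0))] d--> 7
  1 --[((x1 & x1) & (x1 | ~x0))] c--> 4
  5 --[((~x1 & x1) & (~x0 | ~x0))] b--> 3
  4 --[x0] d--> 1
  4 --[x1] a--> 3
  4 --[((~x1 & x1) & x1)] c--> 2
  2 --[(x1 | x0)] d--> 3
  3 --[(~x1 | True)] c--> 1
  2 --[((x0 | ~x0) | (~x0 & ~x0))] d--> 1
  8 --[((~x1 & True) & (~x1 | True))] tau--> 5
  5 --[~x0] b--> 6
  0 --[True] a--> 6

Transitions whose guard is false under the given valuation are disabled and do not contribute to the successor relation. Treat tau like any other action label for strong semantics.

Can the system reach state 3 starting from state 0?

After dropping false guards: 15 live edges.
L0 = {0}
L1 = {6}  now seen {0,6}
L2 = {4}  now seen {0,4,6}
L3 = {1,3}  now seen {0,1,3,4,6}
Reach set: {0,1,3,4,6}
witness 3: a·tau·c

Answer: REACHABLE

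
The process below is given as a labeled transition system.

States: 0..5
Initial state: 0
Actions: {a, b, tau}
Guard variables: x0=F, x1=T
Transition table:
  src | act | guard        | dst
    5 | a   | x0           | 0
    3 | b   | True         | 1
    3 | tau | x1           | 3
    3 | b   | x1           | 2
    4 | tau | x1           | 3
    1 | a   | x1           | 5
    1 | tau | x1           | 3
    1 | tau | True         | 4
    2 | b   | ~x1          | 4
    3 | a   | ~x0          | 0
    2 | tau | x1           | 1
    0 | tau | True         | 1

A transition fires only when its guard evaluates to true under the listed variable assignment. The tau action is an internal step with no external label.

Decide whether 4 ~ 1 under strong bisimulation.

Answer: NOT BISIMILAR

Working:
Compute ~ classes (split until stable):
  π0 = {{0,1,2,3,4,5}}
  π1 = {{0,2,4},{1},{3},{5}}
  π2 = {{0,2},{1},{3},{4},{5}}
stable after 3 split(s): 5 block(s)
[4]={4}  [1]={1}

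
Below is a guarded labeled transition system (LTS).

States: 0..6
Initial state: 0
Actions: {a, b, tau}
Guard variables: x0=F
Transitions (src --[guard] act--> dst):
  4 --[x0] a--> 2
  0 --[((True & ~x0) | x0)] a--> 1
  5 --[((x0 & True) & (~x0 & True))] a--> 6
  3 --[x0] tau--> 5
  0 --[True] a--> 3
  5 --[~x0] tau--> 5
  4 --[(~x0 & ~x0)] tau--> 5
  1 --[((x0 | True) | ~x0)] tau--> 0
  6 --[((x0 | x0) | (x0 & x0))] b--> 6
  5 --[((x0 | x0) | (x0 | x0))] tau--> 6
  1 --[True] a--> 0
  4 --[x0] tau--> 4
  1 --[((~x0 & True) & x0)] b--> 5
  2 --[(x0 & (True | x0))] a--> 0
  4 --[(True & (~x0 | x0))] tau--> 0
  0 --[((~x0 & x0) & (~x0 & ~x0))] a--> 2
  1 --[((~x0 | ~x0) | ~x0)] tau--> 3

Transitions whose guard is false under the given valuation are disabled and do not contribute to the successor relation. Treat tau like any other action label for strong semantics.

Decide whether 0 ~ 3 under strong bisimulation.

Answer: NOT BISIMILAR

Working:
Refine partition for ~:
  π0 = {{0,1,2,3,4,5,6}}
  π1 = {{0},{1},{2,3,6},{4,5}}
  π2 = {{0},{1},{2,3,6},{4},{5}}
Fixed point at round 3; 5 class(es).
[0]={0}  [3]={2,3,6}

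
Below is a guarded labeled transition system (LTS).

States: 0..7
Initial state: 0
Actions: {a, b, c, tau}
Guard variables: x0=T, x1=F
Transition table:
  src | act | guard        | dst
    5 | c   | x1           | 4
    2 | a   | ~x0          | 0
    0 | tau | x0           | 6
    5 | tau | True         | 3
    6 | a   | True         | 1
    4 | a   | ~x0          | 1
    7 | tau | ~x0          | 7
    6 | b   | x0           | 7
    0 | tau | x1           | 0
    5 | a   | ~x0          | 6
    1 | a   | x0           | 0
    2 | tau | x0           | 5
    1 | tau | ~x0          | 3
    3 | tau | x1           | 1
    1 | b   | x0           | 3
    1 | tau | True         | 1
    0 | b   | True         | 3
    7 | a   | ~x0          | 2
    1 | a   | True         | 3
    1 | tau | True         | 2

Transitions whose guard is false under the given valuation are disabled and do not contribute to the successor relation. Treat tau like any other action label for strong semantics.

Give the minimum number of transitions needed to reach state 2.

Answer: 3

Trace:
Breadth-first toward 2:
  depth 0: {0}
  depth 1: {3,6}
  depth 2: {1,7}
  depth 3: {2}
depth(2)=3, e.g. tau·a·tau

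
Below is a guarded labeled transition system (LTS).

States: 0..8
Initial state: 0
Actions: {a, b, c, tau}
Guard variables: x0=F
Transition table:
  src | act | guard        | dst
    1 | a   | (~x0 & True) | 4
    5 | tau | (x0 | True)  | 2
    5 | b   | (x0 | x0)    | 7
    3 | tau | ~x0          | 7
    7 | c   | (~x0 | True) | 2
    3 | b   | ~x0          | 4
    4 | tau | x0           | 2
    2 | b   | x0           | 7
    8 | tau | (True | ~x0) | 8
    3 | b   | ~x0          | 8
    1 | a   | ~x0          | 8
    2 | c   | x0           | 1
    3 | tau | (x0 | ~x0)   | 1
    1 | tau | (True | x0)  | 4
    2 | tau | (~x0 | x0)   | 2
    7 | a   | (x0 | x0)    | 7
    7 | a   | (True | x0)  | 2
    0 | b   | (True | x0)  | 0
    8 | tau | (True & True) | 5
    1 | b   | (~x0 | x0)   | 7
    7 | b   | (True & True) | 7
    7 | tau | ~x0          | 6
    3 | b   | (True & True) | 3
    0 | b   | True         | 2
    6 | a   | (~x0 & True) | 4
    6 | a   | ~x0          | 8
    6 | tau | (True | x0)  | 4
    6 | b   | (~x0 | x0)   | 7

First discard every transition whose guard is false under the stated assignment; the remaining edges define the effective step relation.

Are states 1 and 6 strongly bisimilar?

Answer: BISIMILAR

Working:
Bisimulation quotient by refinement:
  round 0: {{0,1,2,3,4,5,6,7,8}}
  round 1: {{0},{1,6},{2,5,8},{3},{4},{7}}
stable after 2 split(s): 6 block(s)
1∈{1,6}, 6∈{1,6}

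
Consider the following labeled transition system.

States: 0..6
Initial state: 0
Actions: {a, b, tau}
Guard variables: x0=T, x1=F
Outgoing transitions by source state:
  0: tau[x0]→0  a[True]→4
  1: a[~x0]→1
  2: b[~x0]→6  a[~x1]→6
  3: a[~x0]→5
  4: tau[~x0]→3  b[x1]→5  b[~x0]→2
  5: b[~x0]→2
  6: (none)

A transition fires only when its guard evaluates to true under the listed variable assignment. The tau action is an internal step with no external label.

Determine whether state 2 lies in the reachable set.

After dropping false guards: 3 live edges.
Layer 0: {0}
Layer 1: {4}  total {0,4}
Reachable = {0,4}

Answer: UNREACHABLE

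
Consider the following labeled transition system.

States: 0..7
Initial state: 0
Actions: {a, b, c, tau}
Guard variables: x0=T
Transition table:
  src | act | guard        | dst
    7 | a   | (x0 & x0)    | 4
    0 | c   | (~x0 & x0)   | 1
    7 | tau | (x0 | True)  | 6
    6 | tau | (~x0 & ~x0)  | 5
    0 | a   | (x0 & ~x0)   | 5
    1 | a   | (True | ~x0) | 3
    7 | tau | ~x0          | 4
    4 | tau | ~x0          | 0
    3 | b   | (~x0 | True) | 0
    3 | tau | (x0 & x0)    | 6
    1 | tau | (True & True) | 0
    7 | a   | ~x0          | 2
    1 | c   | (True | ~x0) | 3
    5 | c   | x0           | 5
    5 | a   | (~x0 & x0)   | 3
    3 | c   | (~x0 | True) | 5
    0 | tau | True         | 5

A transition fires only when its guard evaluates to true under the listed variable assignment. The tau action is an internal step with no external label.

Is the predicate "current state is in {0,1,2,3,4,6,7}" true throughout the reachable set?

Answer: INVARIANT VIOLATED at state 5

Working:
Safe = {0,1,2,3,4,6,7}
Reach set: {0,5}
  0: ok
  5: ✗ unsafe
witness against invariant: tau → 5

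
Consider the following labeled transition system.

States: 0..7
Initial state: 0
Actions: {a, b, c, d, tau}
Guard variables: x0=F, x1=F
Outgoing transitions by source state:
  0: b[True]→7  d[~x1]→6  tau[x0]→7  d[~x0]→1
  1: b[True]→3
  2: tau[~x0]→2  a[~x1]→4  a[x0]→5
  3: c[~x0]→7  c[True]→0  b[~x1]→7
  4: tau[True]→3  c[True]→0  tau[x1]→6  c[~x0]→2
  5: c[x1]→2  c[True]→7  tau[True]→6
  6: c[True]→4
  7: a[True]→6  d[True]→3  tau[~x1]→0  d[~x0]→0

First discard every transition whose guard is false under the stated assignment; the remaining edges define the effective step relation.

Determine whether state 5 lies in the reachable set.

Answer: UNREACHABLE

Working:
Guard filter leaves 19 enabled edge(s).
depth 0: {0}
depth 1: {1,6,7}  total {0,1,6,7}
depth 2: {3,4}  total {0,1,3,4,6,7}
depth 3: {2}  total {0,1,2,3,4,6,7}
R = {0,1,2,3,4,6,7}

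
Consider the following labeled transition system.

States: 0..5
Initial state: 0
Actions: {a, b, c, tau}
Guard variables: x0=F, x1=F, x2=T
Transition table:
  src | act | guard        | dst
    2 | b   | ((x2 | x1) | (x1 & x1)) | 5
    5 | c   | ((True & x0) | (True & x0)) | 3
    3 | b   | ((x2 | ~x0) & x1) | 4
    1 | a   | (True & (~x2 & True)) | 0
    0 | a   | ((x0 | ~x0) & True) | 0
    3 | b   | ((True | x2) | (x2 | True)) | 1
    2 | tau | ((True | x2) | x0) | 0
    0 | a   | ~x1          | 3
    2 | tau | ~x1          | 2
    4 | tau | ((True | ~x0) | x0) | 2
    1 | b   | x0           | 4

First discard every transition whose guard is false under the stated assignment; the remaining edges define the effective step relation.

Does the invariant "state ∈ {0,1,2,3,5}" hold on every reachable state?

Answer: INVARIANT HOLDS

Analysis:
Inv-set: {0,1,2,3,5}
Reach set: {0,1,3}
  0: ok
  1: ok
  3: ok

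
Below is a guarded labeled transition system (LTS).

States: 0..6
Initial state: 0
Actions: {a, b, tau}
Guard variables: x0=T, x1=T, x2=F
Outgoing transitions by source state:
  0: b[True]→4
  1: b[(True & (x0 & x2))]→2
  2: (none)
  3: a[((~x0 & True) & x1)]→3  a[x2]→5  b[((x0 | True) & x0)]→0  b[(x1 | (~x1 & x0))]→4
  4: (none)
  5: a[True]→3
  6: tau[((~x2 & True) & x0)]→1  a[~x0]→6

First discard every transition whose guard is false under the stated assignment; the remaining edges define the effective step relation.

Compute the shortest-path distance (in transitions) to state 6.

Answer: UNREACHABLE

Trace:
BFS to 6:
  L0 = {0}
  L1 = {4}
6 never appears.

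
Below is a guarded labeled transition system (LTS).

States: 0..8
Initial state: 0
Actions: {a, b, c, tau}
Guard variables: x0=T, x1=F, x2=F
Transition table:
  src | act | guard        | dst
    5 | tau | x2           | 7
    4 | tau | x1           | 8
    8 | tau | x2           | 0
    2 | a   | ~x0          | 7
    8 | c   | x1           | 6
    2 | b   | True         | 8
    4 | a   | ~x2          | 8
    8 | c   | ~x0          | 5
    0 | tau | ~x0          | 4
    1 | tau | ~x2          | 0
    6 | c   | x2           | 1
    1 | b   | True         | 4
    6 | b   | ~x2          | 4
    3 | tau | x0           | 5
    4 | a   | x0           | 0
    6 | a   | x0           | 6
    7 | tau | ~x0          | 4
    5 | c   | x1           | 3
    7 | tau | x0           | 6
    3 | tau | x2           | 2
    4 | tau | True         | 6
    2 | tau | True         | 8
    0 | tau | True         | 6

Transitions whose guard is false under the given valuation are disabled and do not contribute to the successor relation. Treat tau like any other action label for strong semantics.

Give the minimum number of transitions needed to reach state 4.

BFS to 4:
  depth 0: {0}
  depth 1: {6}
  depth 2: {4}
depth(4)=2, e.g. tau·b

Answer: 2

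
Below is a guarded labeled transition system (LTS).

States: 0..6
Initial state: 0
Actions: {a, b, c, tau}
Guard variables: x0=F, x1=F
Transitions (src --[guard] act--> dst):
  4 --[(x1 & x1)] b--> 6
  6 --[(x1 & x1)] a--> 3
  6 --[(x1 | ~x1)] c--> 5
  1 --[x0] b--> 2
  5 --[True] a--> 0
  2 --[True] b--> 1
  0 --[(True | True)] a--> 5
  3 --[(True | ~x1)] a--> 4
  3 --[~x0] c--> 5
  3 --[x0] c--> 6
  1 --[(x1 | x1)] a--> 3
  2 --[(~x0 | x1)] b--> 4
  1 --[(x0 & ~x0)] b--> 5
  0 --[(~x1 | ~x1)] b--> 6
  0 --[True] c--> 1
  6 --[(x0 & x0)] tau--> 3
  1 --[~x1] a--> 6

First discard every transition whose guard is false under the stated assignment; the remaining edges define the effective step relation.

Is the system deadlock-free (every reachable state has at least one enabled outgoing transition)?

Reach set: {0,1,5,6}
  0: a→5  b→6  c→1  [3 exit(s)]
  1: a→6  [1 exit(s)]
  5: a→0  [1 exit(s)]
  6: c→5  [1 exit(s)]

Answer: DEADLOCK-FREE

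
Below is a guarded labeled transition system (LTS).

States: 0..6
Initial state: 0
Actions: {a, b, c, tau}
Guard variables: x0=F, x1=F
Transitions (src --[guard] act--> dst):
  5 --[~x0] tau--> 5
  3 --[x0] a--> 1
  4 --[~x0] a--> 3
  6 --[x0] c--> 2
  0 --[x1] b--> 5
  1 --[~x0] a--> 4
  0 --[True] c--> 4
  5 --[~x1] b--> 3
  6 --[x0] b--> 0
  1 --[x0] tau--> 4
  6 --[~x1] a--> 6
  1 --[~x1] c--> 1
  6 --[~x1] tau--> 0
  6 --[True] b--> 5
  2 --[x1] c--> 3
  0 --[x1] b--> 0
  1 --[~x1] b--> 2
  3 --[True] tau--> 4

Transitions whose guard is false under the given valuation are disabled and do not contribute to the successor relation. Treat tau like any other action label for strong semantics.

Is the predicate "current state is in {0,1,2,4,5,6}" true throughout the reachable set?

Inv-set: {0,1,2,4,5,6}
Reachable = {0,3,4}
  0: safe
  3: VIOLATES
  4: safe
reach 3 via c·a — violates

Answer: INVARIANT VIOLATED at state 3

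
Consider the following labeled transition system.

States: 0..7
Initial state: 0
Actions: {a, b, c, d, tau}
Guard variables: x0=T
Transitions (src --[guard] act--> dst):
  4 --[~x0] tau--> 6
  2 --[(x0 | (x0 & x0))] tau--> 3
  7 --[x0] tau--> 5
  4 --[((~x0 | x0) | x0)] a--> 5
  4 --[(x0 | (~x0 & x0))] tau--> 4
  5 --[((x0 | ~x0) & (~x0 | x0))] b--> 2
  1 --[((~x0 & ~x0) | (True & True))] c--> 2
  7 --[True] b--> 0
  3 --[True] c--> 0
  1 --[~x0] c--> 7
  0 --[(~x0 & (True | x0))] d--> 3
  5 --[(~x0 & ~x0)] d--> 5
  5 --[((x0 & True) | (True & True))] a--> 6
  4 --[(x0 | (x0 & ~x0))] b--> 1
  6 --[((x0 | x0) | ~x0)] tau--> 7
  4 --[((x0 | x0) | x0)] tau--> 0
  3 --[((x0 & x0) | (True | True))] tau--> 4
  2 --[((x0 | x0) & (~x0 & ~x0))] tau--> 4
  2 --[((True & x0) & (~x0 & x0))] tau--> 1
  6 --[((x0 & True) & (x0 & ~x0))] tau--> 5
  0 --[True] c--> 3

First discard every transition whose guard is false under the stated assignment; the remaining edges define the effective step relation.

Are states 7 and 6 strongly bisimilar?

Refine partition for ~:
  round 0: {{0,1,2,3,4,5,6,7}}
  round 1: {{0,1},{2,6},{3},{4},{5},{7}}
  round 2: {{0},{1},{2},{3},{4},{5},{6},{7}}
stable after 3 split(s): 8 block(s)
7∈{7}, 6∈{6}

Answer: NOT BISIMILAR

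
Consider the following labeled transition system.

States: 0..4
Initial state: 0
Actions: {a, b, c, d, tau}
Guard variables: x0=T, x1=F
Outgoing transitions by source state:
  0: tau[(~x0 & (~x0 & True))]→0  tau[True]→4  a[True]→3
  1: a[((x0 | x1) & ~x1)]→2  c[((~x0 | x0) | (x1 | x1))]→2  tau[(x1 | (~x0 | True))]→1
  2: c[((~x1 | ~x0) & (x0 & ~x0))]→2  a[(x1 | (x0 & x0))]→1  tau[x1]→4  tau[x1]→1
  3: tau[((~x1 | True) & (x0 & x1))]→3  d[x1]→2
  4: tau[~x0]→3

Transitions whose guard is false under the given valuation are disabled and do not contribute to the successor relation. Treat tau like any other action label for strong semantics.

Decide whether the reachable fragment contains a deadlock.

Answer: DEADLOCK at state 3

Trace:
Reachable = {0,3,4}
  0: a→3  tau→4  [deg 2]
  3: ∅  [deadlock]
  4: ∅  [deadlock]
Path to 3: a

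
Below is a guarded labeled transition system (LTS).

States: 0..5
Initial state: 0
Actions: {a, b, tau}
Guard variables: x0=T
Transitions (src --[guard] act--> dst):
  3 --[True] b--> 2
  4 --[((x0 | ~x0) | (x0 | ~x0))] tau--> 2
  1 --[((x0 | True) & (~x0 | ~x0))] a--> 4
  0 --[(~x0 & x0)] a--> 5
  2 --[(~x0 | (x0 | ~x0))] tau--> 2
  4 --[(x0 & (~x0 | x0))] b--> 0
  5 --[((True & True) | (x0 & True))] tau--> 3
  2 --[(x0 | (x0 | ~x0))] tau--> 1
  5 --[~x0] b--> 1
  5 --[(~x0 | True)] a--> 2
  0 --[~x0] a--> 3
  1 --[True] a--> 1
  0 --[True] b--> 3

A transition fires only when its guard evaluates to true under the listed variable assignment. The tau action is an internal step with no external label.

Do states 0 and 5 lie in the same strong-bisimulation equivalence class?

Compute ~ classes (split until stable):
  round 0: {{0,1,2,3,4,5}}
  round 1: {{0,3},{1},{2},{4},{5}}
  round 2: {{0},{1},{2},{3},{4},{5}}
Fixed point at round 3; 6 class(es).
class of 0: {0}; class of 5: {5}

Answer: NOT BISIMILAR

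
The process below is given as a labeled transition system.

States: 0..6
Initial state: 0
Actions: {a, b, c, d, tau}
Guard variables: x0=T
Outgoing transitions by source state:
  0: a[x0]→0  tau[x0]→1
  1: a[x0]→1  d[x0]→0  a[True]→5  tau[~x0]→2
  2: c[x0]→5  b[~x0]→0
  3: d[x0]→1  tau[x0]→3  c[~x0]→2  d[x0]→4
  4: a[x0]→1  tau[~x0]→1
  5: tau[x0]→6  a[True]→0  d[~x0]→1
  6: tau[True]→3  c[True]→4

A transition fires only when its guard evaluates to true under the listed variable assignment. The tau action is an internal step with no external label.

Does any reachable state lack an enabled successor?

Reachable = {0,1,3,4,5,6}
  0: a→0  tau→1  [deg 2]
  1: a→1  a→5  d→0  [deg 3]
  3: d→1  d→4  tau→3  [deg 3]
  4: a→1  [deg 1]
  5: a→0  tau→6  [deg 2]
  6: c→4  tau→3  [deg 2]

Answer: DEADLOCK-FREE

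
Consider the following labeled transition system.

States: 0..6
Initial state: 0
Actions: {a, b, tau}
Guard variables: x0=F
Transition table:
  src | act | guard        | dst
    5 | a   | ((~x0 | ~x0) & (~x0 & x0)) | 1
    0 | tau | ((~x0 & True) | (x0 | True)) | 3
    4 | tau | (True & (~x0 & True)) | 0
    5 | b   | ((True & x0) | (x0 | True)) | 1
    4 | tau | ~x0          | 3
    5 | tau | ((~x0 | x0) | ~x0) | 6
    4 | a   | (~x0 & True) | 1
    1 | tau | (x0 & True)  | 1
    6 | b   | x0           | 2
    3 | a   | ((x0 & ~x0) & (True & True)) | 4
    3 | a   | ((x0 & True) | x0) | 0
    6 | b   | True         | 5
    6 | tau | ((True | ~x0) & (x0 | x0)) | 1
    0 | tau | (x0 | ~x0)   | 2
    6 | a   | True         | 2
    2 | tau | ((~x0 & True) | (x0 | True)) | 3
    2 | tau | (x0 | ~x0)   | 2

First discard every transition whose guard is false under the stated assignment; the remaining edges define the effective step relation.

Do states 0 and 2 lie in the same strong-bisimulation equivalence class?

Bisimulation quotient by refinement:
  π0 = {{0,1,2,3,4,5,6}}
  π1 = {{0,2},{1,3},{4},{5},{6}}
Fixed point at round 2; 5 class(es).
class of 0: {0,2}; class of 2: {0,2}

Answer: BISIMILAR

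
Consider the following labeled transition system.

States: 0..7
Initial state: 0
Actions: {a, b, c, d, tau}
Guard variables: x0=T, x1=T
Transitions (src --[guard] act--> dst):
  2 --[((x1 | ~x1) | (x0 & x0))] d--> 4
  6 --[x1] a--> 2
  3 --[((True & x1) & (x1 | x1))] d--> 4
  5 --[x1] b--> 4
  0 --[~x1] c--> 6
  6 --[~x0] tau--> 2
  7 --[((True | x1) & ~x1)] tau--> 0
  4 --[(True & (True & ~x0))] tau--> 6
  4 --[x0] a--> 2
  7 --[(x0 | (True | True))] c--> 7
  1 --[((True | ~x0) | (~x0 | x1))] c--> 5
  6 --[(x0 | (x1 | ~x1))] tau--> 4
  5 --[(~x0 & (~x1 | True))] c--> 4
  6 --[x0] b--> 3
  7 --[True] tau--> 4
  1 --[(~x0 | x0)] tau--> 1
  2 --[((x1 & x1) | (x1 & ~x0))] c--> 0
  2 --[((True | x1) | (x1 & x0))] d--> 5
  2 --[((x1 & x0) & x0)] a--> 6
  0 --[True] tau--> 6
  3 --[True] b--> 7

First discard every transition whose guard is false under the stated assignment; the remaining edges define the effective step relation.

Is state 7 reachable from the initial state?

Answer: REACHABLE

Trace:
After dropping false guards: 16 live edges.
L0 = {0}
L1 = {6}  now seen {0,6}
L2 = {2,3,4}  now seen {0,2,3,4,6}
L3 = {5,7}  now seen {0,2,3,4,5,6,7}
Reach set: {0,2,3,4,5,6,7}
Path to 7: tau·b·b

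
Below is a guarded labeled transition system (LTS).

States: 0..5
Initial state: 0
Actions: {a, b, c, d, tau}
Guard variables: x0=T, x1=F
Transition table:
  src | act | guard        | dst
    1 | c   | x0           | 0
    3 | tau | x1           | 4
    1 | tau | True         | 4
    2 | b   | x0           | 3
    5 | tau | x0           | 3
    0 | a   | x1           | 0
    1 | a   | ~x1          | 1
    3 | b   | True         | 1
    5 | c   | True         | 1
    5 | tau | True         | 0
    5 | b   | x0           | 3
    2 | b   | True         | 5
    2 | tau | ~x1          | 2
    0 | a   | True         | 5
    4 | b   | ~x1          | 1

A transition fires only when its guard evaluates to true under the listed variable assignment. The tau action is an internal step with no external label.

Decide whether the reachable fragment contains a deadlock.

Reachable = {0,1,3,4,5}
  0: a→5  [1 out]
  1: a→1  c→0  tau→4  [3 out]
  3: b→1  [1 out]
  4: b→1  [1 out]
  5: b→3  c→1  tau→0  tau→3  [4 out]

Answer: DEADLOCK-FREE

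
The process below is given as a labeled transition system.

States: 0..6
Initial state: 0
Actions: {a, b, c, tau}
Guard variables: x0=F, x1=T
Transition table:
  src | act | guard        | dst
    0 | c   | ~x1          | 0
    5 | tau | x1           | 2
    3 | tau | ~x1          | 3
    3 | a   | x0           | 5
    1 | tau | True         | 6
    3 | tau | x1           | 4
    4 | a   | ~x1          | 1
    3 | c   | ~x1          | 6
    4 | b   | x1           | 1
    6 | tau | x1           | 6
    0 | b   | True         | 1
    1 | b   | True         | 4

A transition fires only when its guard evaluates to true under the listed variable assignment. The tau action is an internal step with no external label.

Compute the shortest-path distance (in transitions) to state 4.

BFS to 4:
  depth 0: {0}
  depth 1: {1}
  depth 2: {4,6}
depth(4)=2, e.g. b·b

Answer: 2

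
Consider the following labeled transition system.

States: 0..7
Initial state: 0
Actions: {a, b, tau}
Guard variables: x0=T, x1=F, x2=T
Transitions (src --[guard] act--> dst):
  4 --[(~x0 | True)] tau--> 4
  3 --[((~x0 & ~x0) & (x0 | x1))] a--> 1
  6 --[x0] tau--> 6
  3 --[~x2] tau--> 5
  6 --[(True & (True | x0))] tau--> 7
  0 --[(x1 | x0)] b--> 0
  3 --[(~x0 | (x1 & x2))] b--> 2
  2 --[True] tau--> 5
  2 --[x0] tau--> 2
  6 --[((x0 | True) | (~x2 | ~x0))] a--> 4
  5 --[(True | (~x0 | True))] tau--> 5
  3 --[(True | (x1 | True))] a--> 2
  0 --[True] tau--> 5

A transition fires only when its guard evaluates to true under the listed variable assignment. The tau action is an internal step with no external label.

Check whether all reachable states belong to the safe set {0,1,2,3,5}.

Inv-set: {0,1,2,3,5}
Reach set: {0,5}
  0: ok
  5: ok

Answer: INVARIANT HOLDS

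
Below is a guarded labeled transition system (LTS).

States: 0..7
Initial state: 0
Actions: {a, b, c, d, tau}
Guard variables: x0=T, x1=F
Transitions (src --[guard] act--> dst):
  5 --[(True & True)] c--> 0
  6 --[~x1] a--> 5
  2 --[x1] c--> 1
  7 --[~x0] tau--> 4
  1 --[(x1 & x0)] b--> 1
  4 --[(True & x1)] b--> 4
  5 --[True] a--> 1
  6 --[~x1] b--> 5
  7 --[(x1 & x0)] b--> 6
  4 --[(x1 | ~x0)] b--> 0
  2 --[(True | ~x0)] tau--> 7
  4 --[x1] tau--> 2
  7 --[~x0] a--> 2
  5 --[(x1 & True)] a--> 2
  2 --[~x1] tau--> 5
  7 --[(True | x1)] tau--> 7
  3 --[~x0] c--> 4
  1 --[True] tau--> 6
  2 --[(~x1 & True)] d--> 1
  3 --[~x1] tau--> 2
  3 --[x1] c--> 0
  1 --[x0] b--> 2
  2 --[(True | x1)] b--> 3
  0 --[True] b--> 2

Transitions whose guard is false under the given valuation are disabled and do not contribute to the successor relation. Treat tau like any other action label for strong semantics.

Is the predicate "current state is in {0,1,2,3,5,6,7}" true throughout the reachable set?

Safe = {0,1,2,3,5,6,7}
Reach set: {0,1,2,3,5,6,7}
  0: safe
  1: safe
  2: safe
  3: safe
  5: safe
  6: safe
  7: safe

Answer: INVARIANT HOLDS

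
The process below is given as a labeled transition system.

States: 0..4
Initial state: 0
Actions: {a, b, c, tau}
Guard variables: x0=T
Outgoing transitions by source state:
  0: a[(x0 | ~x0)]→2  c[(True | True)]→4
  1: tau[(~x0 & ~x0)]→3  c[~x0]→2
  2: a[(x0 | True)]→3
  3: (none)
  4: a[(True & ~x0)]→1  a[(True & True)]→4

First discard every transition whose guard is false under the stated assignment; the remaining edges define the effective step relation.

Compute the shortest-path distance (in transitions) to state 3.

Layered search for 3:
  Layer 0: {0}
  Layer 1: {2,4}
  Layer 2: {3}
depth(3)=2, e.g. a·a

Answer: 2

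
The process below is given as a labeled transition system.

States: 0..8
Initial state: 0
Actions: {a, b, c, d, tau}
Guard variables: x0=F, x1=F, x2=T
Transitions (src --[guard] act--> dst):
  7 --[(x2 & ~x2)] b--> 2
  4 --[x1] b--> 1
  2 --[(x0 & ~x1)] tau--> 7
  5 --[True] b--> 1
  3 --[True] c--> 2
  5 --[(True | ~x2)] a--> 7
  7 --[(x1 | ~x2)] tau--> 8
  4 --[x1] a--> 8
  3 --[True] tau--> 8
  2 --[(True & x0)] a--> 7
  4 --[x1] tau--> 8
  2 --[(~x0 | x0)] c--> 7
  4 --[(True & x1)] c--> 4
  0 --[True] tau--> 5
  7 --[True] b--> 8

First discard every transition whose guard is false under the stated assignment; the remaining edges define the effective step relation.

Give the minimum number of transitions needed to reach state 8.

BFS to 8:
  Layer 0: {0}
  Layer 1: {5}
  Layer 2: {1,7}
  Layer 3: {8}
8 enters at depth 3; path tau·a·b

Answer: 3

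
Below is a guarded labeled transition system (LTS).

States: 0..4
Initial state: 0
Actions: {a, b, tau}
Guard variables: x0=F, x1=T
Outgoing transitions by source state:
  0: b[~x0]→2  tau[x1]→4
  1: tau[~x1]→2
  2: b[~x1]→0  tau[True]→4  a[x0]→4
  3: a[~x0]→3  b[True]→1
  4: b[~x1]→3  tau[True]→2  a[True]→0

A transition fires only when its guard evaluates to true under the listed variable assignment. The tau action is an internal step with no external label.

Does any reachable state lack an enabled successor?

R = {0,2,4}
  0: b→2  tau→4  [deg 2]
  2: tau→4  [deg 1]
  4: a→0  tau→2  [deg 2]

Answer: DEADLOCK-FREE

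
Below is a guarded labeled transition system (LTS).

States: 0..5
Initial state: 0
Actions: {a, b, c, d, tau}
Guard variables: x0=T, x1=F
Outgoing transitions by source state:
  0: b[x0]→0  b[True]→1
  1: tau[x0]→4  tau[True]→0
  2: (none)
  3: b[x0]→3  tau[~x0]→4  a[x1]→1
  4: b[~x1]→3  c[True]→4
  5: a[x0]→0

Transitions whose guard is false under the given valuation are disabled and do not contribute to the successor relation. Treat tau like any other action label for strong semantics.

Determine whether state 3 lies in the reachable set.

Answer: REACHABLE

Trace:
8 transition(s) survive guard evaluation.
depth 0: {0}
depth 1: {1}  now seen {0,1}
depth 2: {4}  now seen {0,1,4}
depth 3: {3}  now seen {0,1,3,4}
R = {0,1,3,4}
witness 3: b·tau·b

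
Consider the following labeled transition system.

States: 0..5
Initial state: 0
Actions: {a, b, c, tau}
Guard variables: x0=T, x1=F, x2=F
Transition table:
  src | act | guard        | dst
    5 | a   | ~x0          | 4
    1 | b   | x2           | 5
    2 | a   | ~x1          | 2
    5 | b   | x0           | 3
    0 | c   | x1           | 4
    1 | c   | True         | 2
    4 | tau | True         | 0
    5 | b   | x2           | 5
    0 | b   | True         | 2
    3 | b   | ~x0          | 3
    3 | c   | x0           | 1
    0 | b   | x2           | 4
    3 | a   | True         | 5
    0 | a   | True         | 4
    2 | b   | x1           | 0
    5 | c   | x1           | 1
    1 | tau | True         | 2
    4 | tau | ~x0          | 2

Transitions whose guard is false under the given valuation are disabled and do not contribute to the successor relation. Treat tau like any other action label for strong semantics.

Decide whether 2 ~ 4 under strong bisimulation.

Answer: NOT BISIMILAR

Working:
Refine partition for ~:
  P[0] = {{0,1,2,3,4,5}}
  P[1] = {{0},{1},{2},{3},{4},{5}}
Fixed point at round 2; 6 class(es).
[2]={2}  [4]={4}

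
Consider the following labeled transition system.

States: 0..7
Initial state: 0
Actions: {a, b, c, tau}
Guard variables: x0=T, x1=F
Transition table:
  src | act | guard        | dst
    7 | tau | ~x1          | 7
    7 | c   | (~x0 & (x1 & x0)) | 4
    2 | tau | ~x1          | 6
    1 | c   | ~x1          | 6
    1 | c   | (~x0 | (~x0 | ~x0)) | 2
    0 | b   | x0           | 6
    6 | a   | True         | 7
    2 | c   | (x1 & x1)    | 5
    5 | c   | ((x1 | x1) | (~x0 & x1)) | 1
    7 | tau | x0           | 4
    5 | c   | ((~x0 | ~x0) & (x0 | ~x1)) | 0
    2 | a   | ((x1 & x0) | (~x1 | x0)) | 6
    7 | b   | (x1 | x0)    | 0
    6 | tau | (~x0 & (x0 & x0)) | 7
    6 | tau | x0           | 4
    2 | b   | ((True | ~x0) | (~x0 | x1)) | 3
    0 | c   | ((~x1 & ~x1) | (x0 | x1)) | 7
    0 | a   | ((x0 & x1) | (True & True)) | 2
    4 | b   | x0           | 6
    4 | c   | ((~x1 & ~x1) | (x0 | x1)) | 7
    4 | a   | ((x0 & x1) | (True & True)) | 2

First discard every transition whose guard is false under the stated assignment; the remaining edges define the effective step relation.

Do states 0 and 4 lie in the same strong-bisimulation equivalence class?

Refine partition for ~:
  π0 = {{0,1,2,3,4,5,6,7}}
  π1 = {{0,4},{1},{2},{3,5},{6},{7}}
stable after 2 split(s): 6 block(s)
0∈{0,4}, 4∈{0,4}

Answer: BISIMILAR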